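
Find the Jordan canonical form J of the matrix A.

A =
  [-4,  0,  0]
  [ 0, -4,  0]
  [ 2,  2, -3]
J_1(-4) ⊕ J_1(-4) ⊕ J_1(-3)

The characteristic polynomial is
  det(x·I − A) = x^3 + 11*x^2 + 40*x + 48 = (x + 3)*(x + 4)^2

Eigenvalues and multiplicities (the geometric multiplicity of λ is n − rank(A − λI), which equals the number of Jordan blocks for λ):
  λ = -4: algebraic multiplicity = 2, geometric multiplicity = 2
  λ = -3: algebraic multiplicity = 1, geometric multiplicity = 1

Determining the block sizes for each eigenvalue:
  λ = -4: gm = am = 2, so every block has size 1 → block sizes [1, 1]
  λ = -3: one block (gm = 1), so the single block has size am = 1 → block sizes [1]

Assembling the blocks gives a Jordan form
J =
  [-4,  0,  0]
  [ 0, -4,  0]
  [ 0,  0, -3]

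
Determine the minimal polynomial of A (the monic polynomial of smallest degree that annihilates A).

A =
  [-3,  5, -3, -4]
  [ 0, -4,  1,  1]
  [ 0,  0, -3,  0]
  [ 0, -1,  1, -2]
x^3 + 9*x^2 + 27*x + 27

The characteristic polynomial is χ_A(x) = (x + 3)^4, so the eigenvalues are known. The minimal polynomial is
  m_A(x) = Π_λ (x − λ)^{k_λ}
where k_λ is the size of the *largest* Jordan block for λ (equivalently, the smallest k with (A − λI)^k v = 0 for every generalised eigenvector v of λ).

  λ = -3: largest Jordan block has size 3, contributing (x + 3)^3

So m_A(x) = (x + 3)^3 = x^3 + 9*x^2 + 27*x + 27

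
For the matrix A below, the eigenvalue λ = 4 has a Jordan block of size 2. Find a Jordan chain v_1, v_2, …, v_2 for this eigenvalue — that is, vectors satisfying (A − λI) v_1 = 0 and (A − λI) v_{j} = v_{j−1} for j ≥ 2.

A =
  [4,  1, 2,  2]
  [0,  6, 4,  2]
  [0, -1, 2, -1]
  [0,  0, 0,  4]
A Jordan chain for λ = 4 of length 2:
v_1 = (1, 2, -1, 0)ᵀ
v_2 = (0, 1, 0, 0)ᵀ

Let N = A − (4)·I. We want v_2 with N^2 v_2 = 0 but N^1 v_2 ≠ 0; then v_{j-1} := N · v_j for j = 2, …, 2.

Pick v_2 = (0, 1, 0, 0)ᵀ.
Then v_1 = N · v_2 = (1, 2, -1, 0)ᵀ.

Sanity check: (A − (4)·I) v_1 = (0, 0, 0, 0)ᵀ = 0. ✓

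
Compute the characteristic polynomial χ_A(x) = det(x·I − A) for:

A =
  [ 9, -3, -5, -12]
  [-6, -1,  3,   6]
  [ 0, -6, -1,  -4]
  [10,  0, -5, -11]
x^4 + 4*x^3 + 6*x^2 + 4*x + 1

Expanding det(x·I − A) (e.g. by cofactor expansion or by noting that A is similar to its Jordan form J, which has the same characteristic polynomial as A) gives
  χ_A(x) = x^4 + 4*x^3 + 6*x^2 + 4*x + 1
which factors as (x + 1)^4. The eigenvalues (with algebraic multiplicities) are λ = -1 with multiplicity 4.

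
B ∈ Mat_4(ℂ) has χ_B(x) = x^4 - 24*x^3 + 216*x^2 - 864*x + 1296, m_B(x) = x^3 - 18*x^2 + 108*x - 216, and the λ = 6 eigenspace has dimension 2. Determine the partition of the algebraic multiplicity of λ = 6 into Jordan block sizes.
Block sizes for λ = 6: [3, 1]

Step 1 — from the characteristic polynomial, algebraic multiplicity of λ = 6 is 4. From dim ker(B − (6)·I) = 2, there are exactly 2 Jordan blocks for λ = 6.
Step 2 — from the minimal polynomial, the factor (x − 6)^3 tells us the largest block for λ = 6 has size 3.
Step 3 — with total size 4, 2 blocks, and largest block 3, the block sizes (in nonincreasing order) are [3, 1].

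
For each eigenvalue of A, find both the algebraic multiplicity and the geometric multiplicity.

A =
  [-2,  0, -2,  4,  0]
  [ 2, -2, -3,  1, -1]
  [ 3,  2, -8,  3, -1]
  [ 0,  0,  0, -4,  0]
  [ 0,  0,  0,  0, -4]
λ = -4: alg = 5, geom = 3

Step 1 — factor the characteristic polynomial to read off the algebraic multiplicities:
  χ_A(x) = (x + 4)^5

Step 2 — compute geometric multiplicities via the rank-nullity identity g(λ) = n − rank(A − λI):
  rank(A − (-4)·I) = 2, so dim ker(A − (-4)·I) = n − 2 = 3

Summary:
  λ = -4: algebraic multiplicity = 5, geometric multiplicity = 3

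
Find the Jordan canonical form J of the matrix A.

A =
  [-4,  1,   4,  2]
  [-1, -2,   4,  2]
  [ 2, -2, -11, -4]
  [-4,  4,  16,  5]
J_2(-3) ⊕ J_1(-3) ⊕ J_1(-3)

The characteristic polynomial is
  det(x·I − A) = x^4 + 12*x^3 + 54*x^2 + 108*x + 81 = (x + 3)^4

Eigenvalues and multiplicities (the geometric multiplicity of λ is n − rank(A − λI), which equals the number of Jordan blocks for λ):
  λ = -3: algebraic multiplicity = 4, geometric multiplicity = 3

Determining the block sizes for each eigenvalue:
  λ = -3: 3 blocks summing to 4 forces exactly one block of size 2 and the rest size 1 → block sizes [2, 1, 1]

Assembling the blocks gives a Jordan form
J =
  [-3,  1,  0,  0]
  [ 0, -3,  0,  0]
  [ 0,  0, -3,  0]
  [ 0,  0,  0, -3]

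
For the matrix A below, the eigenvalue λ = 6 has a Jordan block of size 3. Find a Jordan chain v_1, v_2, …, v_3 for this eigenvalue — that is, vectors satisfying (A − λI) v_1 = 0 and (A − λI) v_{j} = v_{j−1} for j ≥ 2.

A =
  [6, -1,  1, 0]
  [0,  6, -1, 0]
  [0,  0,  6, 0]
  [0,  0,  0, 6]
A Jordan chain for λ = 6 of length 3:
v_1 = (1, 0, 0, 0)ᵀ
v_2 = (1, -1, 0, 0)ᵀ
v_3 = (0, 0, 1, 0)ᵀ

Let N = A − (6)·I. We want v_3 with N^3 v_3 = 0 but N^2 v_3 ≠ 0; then v_{j-1} := N · v_j for j = 3, …, 2.

Pick v_3 = (0, 0, 1, 0)ᵀ.
Then v_2 = N · v_3 = (1, -1, 0, 0)ᵀ.
Then v_1 = N · v_2 = (1, 0, 0, 0)ᵀ.

Sanity check: (A − (6)·I) v_1 = (0, 0, 0, 0)ᵀ = 0. ✓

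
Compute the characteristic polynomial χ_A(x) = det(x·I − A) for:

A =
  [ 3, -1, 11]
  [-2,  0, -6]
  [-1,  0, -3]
x^3

Expanding det(x·I − A) (e.g. by cofactor expansion or by noting that A is similar to its Jordan form J, which has the same characteristic polynomial as A) gives
  χ_A(x) = x^3
which factors as x^3. The eigenvalues (with algebraic multiplicities) are λ = 0 with multiplicity 3.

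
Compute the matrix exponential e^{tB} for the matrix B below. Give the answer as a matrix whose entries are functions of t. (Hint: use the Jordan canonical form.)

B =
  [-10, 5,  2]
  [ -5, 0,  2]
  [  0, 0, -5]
e^{tB} =
  [-5*t*exp(-5*t) + exp(-5*t), 5*t*exp(-5*t), 2*t*exp(-5*t)]
  [-5*t*exp(-5*t), 5*t*exp(-5*t) + exp(-5*t), 2*t*exp(-5*t)]
  [0, 0, exp(-5*t)]

Strategy: write B = P · J · P⁻¹ where J is a Jordan canonical form, so e^{tB} = P · e^{tJ} · P⁻¹, and e^{tJ} can be computed block-by-block.

B has Jordan form
J =
  [-5,  1,  0]
  [ 0, -5,  0]
  [ 0,  0, -5]
(up to reordering of blocks).

Per-block formulas:
  For a 2×2 Jordan block J_2(-5): exp(t · J_2(-5)) = e^(-5t)·(I + t·N), where N is the 2×2 nilpotent shift.
  For a 1×1 block at λ = -5: exp(t · [-5]) = [e^(-5t)].

After assembling e^{tJ} and conjugating by P, we get:

e^{tB} =
  [-5*t*exp(-5*t) + exp(-5*t), 5*t*exp(-5*t), 2*t*exp(-5*t)]
  [-5*t*exp(-5*t), 5*t*exp(-5*t) + exp(-5*t), 2*t*exp(-5*t)]
  [0, 0, exp(-5*t)]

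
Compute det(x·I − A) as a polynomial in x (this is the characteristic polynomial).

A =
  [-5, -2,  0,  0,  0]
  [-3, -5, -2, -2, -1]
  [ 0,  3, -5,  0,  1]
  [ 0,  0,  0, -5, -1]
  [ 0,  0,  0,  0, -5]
x^5 + 25*x^4 + 250*x^3 + 1250*x^2 + 3125*x + 3125

Expanding det(x·I − A) (e.g. by cofactor expansion or by noting that A is similar to its Jordan form J, which has the same characteristic polynomial as A) gives
  χ_A(x) = x^5 + 25*x^4 + 250*x^3 + 1250*x^2 + 3125*x + 3125
which factors as (x + 5)^5. The eigenvalues (with algebraic multiplicities) are λ = -5 with multiplicity 5.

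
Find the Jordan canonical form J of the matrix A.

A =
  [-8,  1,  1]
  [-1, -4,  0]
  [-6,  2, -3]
J_3(-5)

The characteristic polynomial is
  det(x·I − A) = x^3 + 15*x^2 + 75*x + 125 = (x + 5)^3

Eigenvalues and multiplicities (the geometric multiplicity of λ is n − rank(A − λI), which equals the number of Jordan blocks for λ):
  λ = -5: algebraic multiplicity = 3, geometric multiplicity = 1

Determining the block sizes for each eigenvalue:
  λ = -5: one block (gm = 1), so the single block has size am = 3 → block sizes [3]

Assembling the blocks gives a Jordan form
J =
  [-5,  1,  0]
  [ 0, -5,  1]
  [ 0,  0, -5]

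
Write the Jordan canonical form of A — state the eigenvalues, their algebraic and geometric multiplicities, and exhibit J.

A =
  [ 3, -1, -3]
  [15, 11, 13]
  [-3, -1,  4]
J_3(6)

The characteristic polynomial is
  det(x·I − A) = x^3 - 18*x^2 + 108*x - 216 = (x - 6)^3

Eigenvalues and multiplicities (the geometric multiplicity of λ is n − rank(A − λI), which equals the number of Jordan blocks for λ):
  λ = 6: algebraic multiplicity = 3, geometric multiplicity = 1

Determining the block sizes for each eigenvalue:
  λ = 6: one block (gm = 1), so the single block has size am = 3 → block sizes [3]

Assembling the blocks gives a Jordan form
J =
  [6, 1, 0]
  [0, 6, 1]
  [0, 0, 6]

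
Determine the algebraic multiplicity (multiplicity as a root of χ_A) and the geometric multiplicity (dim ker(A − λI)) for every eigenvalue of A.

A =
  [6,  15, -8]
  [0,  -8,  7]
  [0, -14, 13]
λ = -1: alg = 1, geom = 1; λ = 6: alg = 2, geom = 1

Step 1 — factor the characteristic polynomial to read off the algebraic multiplicities:
  χ_A(x) = (x - 6)^2*(x + 1)

Step 2 — compute geometric multiplicities via the rank-nullity identity g(λ) = n − rank(A − λI):
  rank(A − (-1)·I) = 2, so dim ker(A − (-1)·I) = n − 2 = 1
  rank(A − (6)·I) = 2, so dim ker(A − (6)·I) = n − 2 = 1

Summary:
  λ = -1: algebraic multiplicity = 1, geometric multiplicity = 1
  λ = 6: algebraic multiplicity = 2, geometric multiplicity = 1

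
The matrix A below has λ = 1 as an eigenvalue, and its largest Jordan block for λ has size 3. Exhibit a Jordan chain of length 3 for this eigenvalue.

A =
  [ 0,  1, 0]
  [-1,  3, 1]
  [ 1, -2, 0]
A Jordan chain for λ = 1 of length 3:
v_1 = (1, 1, -1)ᵀ
v_2 = (1, 2, -2)ᵀ
v_3 = (0, 1, 0)ᵀ

Let N = A − (1)·I. We want v_3 with N^3 v_3 = 0 but N^2 v_3 ≠ 0; then v_{j-1} := N · v_j for j = 3, …, 2.

Pick v_3 = (0, 1, 0)ᵀ.
Then v_2 = N · v_3 = (1, 2, -2)ᵀ.
Then v_1 = N · v_2 = (1, 1, -1)ᵀ.

Sanity check: (A − (1)·I) v_1 = (0, 0, 0)ᵀ = 0. ✓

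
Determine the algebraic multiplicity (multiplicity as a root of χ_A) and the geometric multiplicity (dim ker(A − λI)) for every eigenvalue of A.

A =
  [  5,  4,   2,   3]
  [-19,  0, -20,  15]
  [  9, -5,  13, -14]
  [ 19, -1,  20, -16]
λ = -5: alg = 1, geom = 1; λ = -1: alg = 1, geom = 1; λ = 4: alg = 2, geom = 1

Step 1 — factor the characteristic polynomial to read off the algebraic multiplicities:
  χ_A(x) = (x - 4)^2*(x + 1)*(x + 5)

Step 2 — compute geometric multiplicities via the rank-nullity identity g(λ) = n − rank(A − λI):
  rank(A − (-5)·I) = 3, so dim ker(A − (-5)·I) = n − 3 = 1
  rank(A − (-1)·I) = 3, so dim ker(A − (-1)·I) = n − 3 = 1
  rank(A − (4)·I) = 3, so dim ker(A − (4)·I) = n − 3 = 1

Summary:
  λ = -5: algebraic multiplicity = 1, geometric multiplicity = 1
  λ = -1: algebraic multiplicity = 1, geometric multiplicity = 1
  λ = 4: algebraic multiplicity = 2, geometric multiplicity = 1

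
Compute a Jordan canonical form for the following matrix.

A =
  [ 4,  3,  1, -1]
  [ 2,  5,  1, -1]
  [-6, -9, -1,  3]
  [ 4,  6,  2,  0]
J_2(2) ⊕ J_1(2) ⊕ J_1(2)

The characteristic polynomial is
  det(x·I − A) = x^4 - 8*x^3 + 24*x^2 - 32*x + 16 = (x - 2)^4

Eigenvalues and multiplicities (the geometric multiplicity of λ is n − rank(A − λI), which equals the number of Jordan blocks for λ):
  λ = 2: algebraic multiplicity = 4, geometric multiplicity = 3

Determining the block sizes for each eigenvalue:
  λ = 2: 3 blocks summing to 4 forces exactly one block of size 2 and the rest size 1 → block sizes [2, 1, 1]

Assembling the blocks gives a Jordan form
J =
  [2, 1, 0, 0]
  [0, 2, 0, 0]
  [0, 0, 2, 0]
  [0, 0, 0, 2]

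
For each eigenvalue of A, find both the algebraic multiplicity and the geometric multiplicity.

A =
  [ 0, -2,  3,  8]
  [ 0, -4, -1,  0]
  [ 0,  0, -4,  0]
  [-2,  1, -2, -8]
λ = -4: alg = 4, geom = 2

Step 1 — factor the characteristic polynomial to read off the algebraic multiplicities:
  χ_A(x) = (x + 4)^4

Step 2 — compute geometric multiplicities via the rank-nullity identity g(λ) = n − rank(A − λI):
  rank(A − (-4)·I) = 2, so dim ker(A − (-4)·I) = n − 2 = 2

Summary:
  λ = -4: algebraic multiplicity = 4, geometric multiplicity = 2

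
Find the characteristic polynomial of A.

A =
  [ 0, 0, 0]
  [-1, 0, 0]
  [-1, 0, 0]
x^3

Expanding det(x·I − A) (e.g. by cofactor expansion or by noting that A is similar to its Jordan form J, which has the same characteristic polynomial as A) gives
  χ_A(x) = x^3
which factors as x^3. The eigenvalues (with algebraic multiplicities) are λ = 0 with multiplicity 3.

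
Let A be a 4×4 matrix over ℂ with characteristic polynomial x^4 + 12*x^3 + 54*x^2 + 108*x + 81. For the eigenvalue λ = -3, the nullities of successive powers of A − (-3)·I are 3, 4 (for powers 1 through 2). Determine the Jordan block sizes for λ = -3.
Block sizes for λ = -3: [2, 1, 1]

From the dimensions of kernels of powers, the number of Jordan blocks of size at least j is d_j − d_{j−1} where d_j = dim ker(N^j) (with d_0 = 0). Computing the differences gives [3, 1].
The number of blocks of size exactly k is (#blocks of size ≥ k) − (#blocks of size ≥ k + 1), so the partition is: 2 block(s) of size 1, 1 block(s) of size 2.
In nonincreasing order the block sizes are [2, 1, 1].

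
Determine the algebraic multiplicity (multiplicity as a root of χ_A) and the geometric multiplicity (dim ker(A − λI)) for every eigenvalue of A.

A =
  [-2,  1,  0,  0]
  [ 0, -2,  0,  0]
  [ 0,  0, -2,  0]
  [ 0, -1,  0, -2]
λ = -2: alg = 4, geom = 3

Step 1 — factor the characteristic polynomial to read off the algebraic multiplicities:
  χ_A(x) = (x + 2)^4

Step 2 — compute geometric multiplicities via the rank-nullity identity g(λ) = n − rank(A − λI):
  rank(A − (-2)·I) = 1, so dim ker(A − (-2)·I) = n − 1 = 3

Summary:
  λ = -2: algebraic multiplicity = 4, geometric multiplicity = 3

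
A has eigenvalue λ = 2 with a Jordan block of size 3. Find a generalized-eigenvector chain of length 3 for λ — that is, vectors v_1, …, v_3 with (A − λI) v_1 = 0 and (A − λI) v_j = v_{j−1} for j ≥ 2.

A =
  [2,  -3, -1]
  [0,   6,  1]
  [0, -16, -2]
A Jordan chain for λ = 2 of length 3:
v_1 = (4, 0, 0)ᵀ
v_2 = (-3, 4, -16)ᵀ
v_3 = (0, 1, 0)ᵀ

Let N = A − (2)·I. We want v_3 with N^3 v_3 = 0 but N^2 v_3 ≠ 0; then v_{j-1} := N · v_j for j = 3, …, 2.

Pick v_3 = (0, 1, 0)ᵀ.
Then v_2 = N · v_3 = (-3, 4, -16)ᵀ.
Then v_1 = N · v_2 = (4, 0, 0)ᵀ.

Sanity check: (A − (2)·I) v_1 = (0, 0, 0)ᵀ = 0. ✓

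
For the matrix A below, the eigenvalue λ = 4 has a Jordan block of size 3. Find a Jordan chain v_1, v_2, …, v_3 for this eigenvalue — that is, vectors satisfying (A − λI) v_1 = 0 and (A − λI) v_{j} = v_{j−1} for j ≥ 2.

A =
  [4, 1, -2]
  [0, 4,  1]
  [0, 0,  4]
A Jordan chain for λ = 4 of length 3:
v_1 = (1, 0, 0)ᵀ
v_2 = (-2, 1, 0)ᵀ
v_3 = (0, 0, 1)ᵀ

Let N = A − (4)·I. We want v_3 with N^3 v_3 = 0 but N^2 v_3 ≠ 0; then v_{j-1} := N · v_j for j = 3, …, 2.

Pick v_3 = (0, 0, 1)ᵀ.
Then v_2 = N · v_3 = (-2, 1, 0)ᵀ.
Then v_1 = N · v_2 = (1, 0, 0)ᵀ.

Sanity check: (A − (4)·I) v_1 = (0, 0, 0)ᵀ = 0. ✓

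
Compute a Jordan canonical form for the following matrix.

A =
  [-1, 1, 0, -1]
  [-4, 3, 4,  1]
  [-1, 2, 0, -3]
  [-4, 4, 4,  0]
J_2(-1) ⊕ J_2(2)

The characteristic polynomial is
  det(x·I − A) = x^4 - 2*x^3 - 3*x^2 + 4*x + 4 = (x - 2)^2*(x + 1)^2

Eigenvalues and multiplicities (the geometric multiplicity of λ is n − rank(A − λI), which equals the number of Jordan blocks for λ):
  λ = -1: algebraic multiplicity = 2, geometric multiplicity = 1
  λ = 2: algebraic multiplicity = 2, geometric multiplicity = 1

Determining the block sizes for each eigenvalue:
  λ = -1: one block (gm = 1), so the single block has size am = 2 → block sizes [2]
  λ = 2: one block (gm = 1), so the single block has size am = 2 → block sizes [2]

Assembling the blocks gives a Jordan form
J =
  [-1,  1, 0, 0]
  [ 0, -1, 0, 0]
  [ 0,  0, 2, 1]
  [ 0,  0, 0, 2]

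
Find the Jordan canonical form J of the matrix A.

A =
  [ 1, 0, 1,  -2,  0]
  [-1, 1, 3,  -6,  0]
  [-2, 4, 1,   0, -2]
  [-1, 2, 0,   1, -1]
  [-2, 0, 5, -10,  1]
J_3(1) ⊕ J_2(1)

The characteristic polynomial is
  det(x·I − A) = x^5 - 5*x^4 + 10*x^3 - 10*x^2 + 5*x - 1 = (x - 1)^5

Eigenvalues and multiplicities (the geometric multiplicity of λ is n − rank(A − λI), which equals the number of Jordan blocks for λ):
  λ = 1: algebraic multiplicity = 5, geometric multiplicity = 2

Determining the block sizes for each eigenvalue:
  λ = 1: with am = 5 and gm = 2, the partition is not yet determined (e.g. several partitions of 5 into 2 parts exist). Let N = A − (1)·I. Computing rank(N^1) = 3, rank(N^2) = 1, rank(N^3) = 0; the number of blocks of size ≥ j is rank(N^{j−1}) − rank(N^j), giving [2, 2, 1]. So we have 1 block(s) of size 3, 1 block(s) of size 2 → block sizes [3, 2]

Assembling the blocks gives a Jordan form
J =
  [1, 1, 0, 0, 0]
  [0, 1, 1, 0, 0]
  [0, 0, 1, 0, 0]
  [0, 0, 0, 1, 1]
  [0, 0, 0, 0, 1]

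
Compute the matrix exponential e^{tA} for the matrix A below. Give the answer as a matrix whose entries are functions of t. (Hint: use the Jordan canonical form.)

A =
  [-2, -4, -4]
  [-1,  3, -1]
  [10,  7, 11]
e^{tA} =
  [-6*t*exp(4*t) + exp(4*t), -4*t*exp(4*t), -4*t*exp(4*t)]
  [-3*t^2*exp(4*t)/2 - t*exp(4*t), -t^2*exp(4*t) - t*exp(4*t) + exp(4*t), -t^2*exp(4*t) - t*exp(4*t)]
  [3*t^2*exp(4*t)/2 + 10*t*exp(4*t), t^2*exp(4*t) + 7*t*exp(4*t), t^2*exp(4*t) + 7*t*exp(4*t) + exp(4*t)]

Strategy: write A = P · J · P⁻¹ where J is a Jordan canonical form, so e^{tA} = P · e^{tJ} · P⁻¹, and e^{tJ} can be computed block-by-block.

A has Jordan form
J =
  [4, 1, 0]
  [0, 4, 1]
  [0, 0, 4]
(up to reordering of blocks).

Per-block formulas:
  For a 3×3 Jordan block J_3(4): exp(t · J_3(4)) = e^(4t)·(I + t·N + (t^2/2)·N^2), where N is the 3×3 nilpotent shift.

After assembling e^{tJ} and conjugating by P, we get:

e^{tA} =
  [-6*t*exp(4*t) + exp(4*t), -4*t*exp(4*t), -4*t*exp(4*t)]
  [-3*t^2*exp(4*t)/2 - t*exp(4*t), -t^2*exp(4*t) - t*exp(4*t) + exp(4*t), -t^2*exp(4*t) - t*exp(4*t)]
  [3*t^2*exp(4*t)/2 + 10*t*exp(4*t), t^2*exp(4*t) + 7*t*exp(4*t), t^2*exp(4*t) + 7*t*exp(4*t) + exp(4*t)]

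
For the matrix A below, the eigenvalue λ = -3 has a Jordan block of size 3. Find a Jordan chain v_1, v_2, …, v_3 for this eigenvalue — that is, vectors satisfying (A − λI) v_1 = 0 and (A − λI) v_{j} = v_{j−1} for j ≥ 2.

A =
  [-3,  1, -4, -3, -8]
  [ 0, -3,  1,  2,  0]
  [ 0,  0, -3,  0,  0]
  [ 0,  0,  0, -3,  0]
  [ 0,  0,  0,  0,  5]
A Jordan chain for λ = -3 of length 3:
v_1 = (1, 0, 0, 0, 0)ᵀ
v_2 = (-4, 1, 0, 0, 0)ᵀ
v_3 = (0, 0, 1, 0, 0)ᵀ

Let N = A − (-3)·I. We want v_3 with N^3 v_3 = 0 but N^2 v_3 ≠ 0; then v_{j-1} := N · v_j for j = 3, …, 2.

Pick v_3 = (0, 0, 1, 0, 0)ᵀ.
Then v_2 = N · v_3 = (-4, 1, 0, 0, 0)ᵀ.
Then v_1 = N · v_2 = (1, 0, 0, 0, 0)ᵀ.

Sanity check: (A − (-3)·I) v_1 = (0, 0, 0, 0, 0)ᵀ = 0. ✓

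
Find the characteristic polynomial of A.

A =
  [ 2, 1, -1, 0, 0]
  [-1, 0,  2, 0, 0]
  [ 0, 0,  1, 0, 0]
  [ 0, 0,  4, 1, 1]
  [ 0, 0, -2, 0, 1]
x^5 - 5*x^4 + 10*x^3 - 10*x^2 + 5*x - 1

Expanding det(x·I − A) (e.g. by cofactor expansion or by noting that A is similar to its Jordan form J, which has the same characteristic polynomial as A) gives
  χ_A(x) = x^5 - 5*x^4 + 10*x^3 - 10*x^2 + 5*x - 1
which factors as (x - 1)^5. The eigenvalues (with algebraic multiplicities) are λ = 1 with multiplicity 5.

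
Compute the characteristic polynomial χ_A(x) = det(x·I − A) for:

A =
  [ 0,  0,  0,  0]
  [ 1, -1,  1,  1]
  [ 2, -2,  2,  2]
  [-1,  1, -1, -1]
x^4

Expanding det(x·I − A) (e.g. by cofactor expansion or by noting that A is similar to its Jordan form J, which has the same characteristic polynomial as A) gives
  χ_A(x) = x^4
which factors as x^4. The eigenvalues (with algebraic multiplicities) are λ = 0 with multiplicity 4.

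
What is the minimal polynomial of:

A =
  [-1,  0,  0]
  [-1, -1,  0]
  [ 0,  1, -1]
x^3 + 3*x^2 + 3*x + 1

The characteristic polynomial is χ_A(x) = (x + 1)^3, so the eigenvalues are known. The minimal polynomial is
  m_A(x) = Π_λ (x − λ)^{k_λ}
where k_λ is the size of the *largest* Jordan block for λ (equivalently, the smallest k with (A − λI)^k v = 0 for every generalised eigenvector v of λ).

  λ = -1: largest Jordan block has size 3, contributing (x + 1)^3

So m_A(x) = (x + 1)^3 = x^3 + 3*x^2 + 3*x + 1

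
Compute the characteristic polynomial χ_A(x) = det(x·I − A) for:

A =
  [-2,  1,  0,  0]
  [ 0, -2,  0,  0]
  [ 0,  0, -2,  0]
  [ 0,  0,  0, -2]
x^4 + 8*x^3 + 24*x^2 + 32*x + 16

Expanding det(x·I − A) (e.g. by cofactor expansion or by noting that A is similar to its Jordan form J, which has the same characteristic polynomial as A) gives
  χ_A(x) = x^4 + 8*x^3 + 24*x^2 + 32*x + 16
which factors as (x + 2)^4. The eigenvalues (with algebraic multiplicities) are λ = -2 with multiplicity 4.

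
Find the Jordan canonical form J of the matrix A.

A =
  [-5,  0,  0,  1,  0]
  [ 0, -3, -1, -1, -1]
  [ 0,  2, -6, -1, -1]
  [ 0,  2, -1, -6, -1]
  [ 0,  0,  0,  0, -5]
J_3(-5) ⊕ J_1(-5) ⊕ J_1(-5)

The characteristic polynomial is
  det(x·I − A) = x^5 + 25*x^4 + 250*x^3 + 1250*x^2 + 3125*x + 3125 = (x + 5)^5

Eigenvalues and multiplicities (the geometric multiplicity of λ is n − rank(A − λI), which equals the number of Jordan blocks for λ):
  λ = -5: algebraic multiplicity = 5, geometric multiplicity = 3

Determining the block sizes for each eigenvalue:
  λ = -5: with am = 5 and gm = 3, the partition is not yet determined (e.g. several partitions of 5 into 3 parts exist). Let N = A − (-5)·I. Computing rank(N^1) = 2, rank(N^2) = 1, rank(N^3) = 0; the number of blocks of size ≥ j is rank(N^{j−1}) − rank(N^j), giving [3, 1, 1]. So we have 1 block(s) of size 3, 2 block(s) of size 1 → block sizes [3, 1, 1]

Assembling the blocks gives a Jordan form
J =
  [-5,  1,  0,  0,  0]
  [ 0, -5,  1,  0,  0]
  [ 0,  0, -5,  0,  0]
  [ 0,  0,  0, -5,  0]
  [ 0,  0,  0,  0, -5]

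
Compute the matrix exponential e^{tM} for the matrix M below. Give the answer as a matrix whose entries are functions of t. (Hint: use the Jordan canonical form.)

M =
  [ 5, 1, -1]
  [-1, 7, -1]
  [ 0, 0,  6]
e^{tM} =
  [-t*exp(6*t) + exp(6*t), t*exp(6*t), -t*exp(6*t)]
  [-t*exp(6*t), t*exp(6*t) + exp(6*t), -t*exp(6*t)]
  [0, 0, exp(6*t)]

Strategy: write M = P · J · P⁻¹ where J is a Jordan canonical form, so e^{tM} = P · e^{tJ} · P⁻¹, and e^{tJ} can be computed block-by-block.

M has Jordan form
J =
  [6, 1, 0]
  [0, 6, 0]
  [0, 0, 6]
(up to reordering of blocks).

Per-block formulas:
  For a 1×1 block at λ = 6: exp(t · [6]) = [e^(6t)].
  For a 2×2 Jordan block J_2(6): exp(t · J_2(6)) = e^(6t)·(I + t·N), where N is the 2×2 nilpotent shift.

After assembling e^{tJ} and conjugating by P, we get:

e^{tM} =
  [-t*exp(6*t) + exp(6*t), t*exp(6*t), -t*exp(6*t)]
  [-t*exp(6*t), t*exp(6*t) + exp(6*t), -t*exp(6*t)]
  [0, 0, exp(6*t)]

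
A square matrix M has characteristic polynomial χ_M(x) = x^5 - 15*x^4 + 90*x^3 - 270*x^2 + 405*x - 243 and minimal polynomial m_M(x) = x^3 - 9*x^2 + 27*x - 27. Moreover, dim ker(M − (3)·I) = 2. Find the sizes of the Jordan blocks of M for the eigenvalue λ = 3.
Block sizes for λ = 3: [3, 2]

Step 1 — from the characteristic polynomial, algebraic multiplicity of λ = 3 is 5. From dim ker(M − (3)·I) = 2, there are exactly 2 Jordan blocks for λ = 3.
Step 2 — from the minimal polynomial, the factor (x − 3)^3 tells us the largest block for λ = 3 has size 3.
Step 3 — with total size 5, 2 blocks, and largest block 3, the block sizes (in nonincreasing order) are [3, 2].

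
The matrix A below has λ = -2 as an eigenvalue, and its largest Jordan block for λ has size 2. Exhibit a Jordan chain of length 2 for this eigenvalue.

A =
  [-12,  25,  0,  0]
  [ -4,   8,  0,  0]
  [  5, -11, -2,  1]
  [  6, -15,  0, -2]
A Jordan chain for λ = -2 of length 2:
v_1 = (-10, -4, 5, 6)ᵀ
v_2 = (1, 0, 0, 0)ᵀ

Let N = A − (-2)·I. We want v_2 with N^2 v_2 = 0 but N^1 v_2 ≠ 0; then v_{j-1} := N · v_j for j = 2, …, 2.

Pick v_2 = (1, 0, 0, 0)ᵀ.
Then v_1 = N · v_2 = (-10, -4, 5, 6)ᵀ.

Sanity check: (A − (-2)·I) v_1 = (0, 0, 0, 0)ᵀ = 0. ✓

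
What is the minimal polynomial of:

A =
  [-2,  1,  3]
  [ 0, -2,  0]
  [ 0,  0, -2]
x^2 + 4*x + 4

The characteristic polynomial is χ_A(x) = (x + 2)^3, so the eigenvalues are known. The minimal polynomial is
  m_A(x) = Π_λ (x − λ)^{k_λ}
where k_λ is the size of the *largest* Jordan block for λ (equivalently, the smallest k with (A − λI)^k v = 0 for every generalised eigenvector v of λ).

  λ = -2: largest Jordan block has size 2, contributing (x + 2)^2

So m_A(x) = (x + 2)^2 = x^2 + 4*x + 4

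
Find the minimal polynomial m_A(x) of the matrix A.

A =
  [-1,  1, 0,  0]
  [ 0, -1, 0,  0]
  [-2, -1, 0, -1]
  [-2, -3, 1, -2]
x^2 + 2*x + 1

The characteristic polynomial is χ_A(x) = (x + 1)^4, so the eigenvalues are known. The minimal polynomial is
  m_A(x) = Π_λ (x − λ)^{k_λ}
where k_λ is the size of the *largest* Jordan block for λ (equivalently, the smallest k with (A − λI)^k v = 0 for every generalised eigenvector v of λ).

  λ = -1: largest Jordan block has size 2, contributing (x + 1)^2

So m_A(x) = (x + 1)^2 = x^2 + 2*x + 1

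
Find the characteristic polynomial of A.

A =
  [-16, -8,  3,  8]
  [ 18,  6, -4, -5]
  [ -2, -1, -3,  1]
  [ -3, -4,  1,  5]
x^4 + 8*x^3 + 18*x^2 - 27

Expanding det(x·I − A) (e.g. by cofactor expansion or by noting that A is similar to its Jordan form J, which has the same characteristic polynomial as A) gives
  χ_A(x) = x^4 + 8*x^3 + 18*x^2 - 27
which factors as (x - 1)*(x + 3)^3. The eigenvalues (with algebraic multiplicities) are λ = -3 with multiplicity 3, λ = 1 with multiplicity 1.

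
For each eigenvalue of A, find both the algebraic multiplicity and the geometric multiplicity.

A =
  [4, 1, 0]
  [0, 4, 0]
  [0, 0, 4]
λ = 4: alg = 3, geom = 2

Step 1 — factor the characteristic polynomial to read off the algebraic multiplicities:
  χ_A(x) = (x - 4)^3

Step 2 — compute geometric multiplicities via the rank-nullity identity g(λ) = n − rank(A − λI):
  rank(A − (4)·I) = 1, so dim ker(A − (4)·I) = n − 1 = 2

Summary:
  λ = 4: algebraic multiplicity = 3, geometric multiplicity = 2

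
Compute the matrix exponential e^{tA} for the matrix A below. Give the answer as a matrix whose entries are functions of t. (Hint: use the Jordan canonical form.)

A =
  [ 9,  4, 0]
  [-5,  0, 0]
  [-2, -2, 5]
e^{tA} =
  [5*exp(5*t) - 4*exp(4*t), 4*exp(5*t) - 4*exp(4*t), 0]
  [-5*exp(5*t) + 5*exp(4*t), -4*exp(5*t) + 5*exp(4*t), 0]
  [-2*exp(5*t) + 2*exp(4*t), -2*exp(5*t) + 2*exp(4*t), exp(5*t)]

Strategy: write A = P · J · P⁻¹ where J is a Jordan canonical form, so e^{tA} = P · e^{tJ} · P⁻¹, and e^{tJ} can be computed block-by-block.

A has Jordan form
J =
  [4, 0, 0]
  [0, 5, 0]
  [0, 0, 5]
(up to reordering of blocks).

Per-block formulas:
  For a 1×1 block at λ = 5: exp(t · [5]) = [e^(5t)].
  For a 1×1 block at λ = 4: exp(t · [4]) = [e^(4t)].

After assembling e^{tJ} and conjugating by P, we get:

e^{tA} =
  [5*exp(5*t) - 4*exp(4*t), 4*exp(5*t) - 4*exp(4*t), 0]
  [-5*exp(5*t) + 5*exp(4*t), -4*exp(5*t) + 5*exp(4*t), 0]
  [-2*exp(5*t) + 2*exp(4*t), -2*exp(5*t) + 2*exp(4*t), exp(5*t)]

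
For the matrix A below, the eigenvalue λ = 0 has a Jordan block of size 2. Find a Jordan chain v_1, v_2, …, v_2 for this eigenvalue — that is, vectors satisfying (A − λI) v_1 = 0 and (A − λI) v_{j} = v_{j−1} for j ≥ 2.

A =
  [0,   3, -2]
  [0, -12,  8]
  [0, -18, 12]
A Jordan chain for λ = 0 of length 2:
v_1 = (3, -12, -18)ᵀ
v_2 = (0, 1, 0)ᵀ

Let N = A − (0)·I. We want v_2 with N^2 v_2 = 0 but N^1 v_2 ≠ 0; then v_{j-1} := N · v_j for j = 2, …, 2.

Pick v_2 = (0, 1, 0)ᵀ.
Then v_1 = N · v_2 = (3, -12, -18)ᵀ.

Sanity check: (A − (0)·I) v_1 = (0, 0, 0)ᵀ = 0. ✓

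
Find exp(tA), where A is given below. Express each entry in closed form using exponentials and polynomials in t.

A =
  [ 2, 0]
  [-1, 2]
e^{tA} =
  [exp(2*t), 0]
  [-t*exp(2*t), exp(2*t)]

Strategy: write A = P · J · P⁻¹ where J is a Jordan canonical form, so e^{tA} = P · e^{tJ} · P⁻¹, and e^{tJ} can be computed block-by-block.

A has Jordan form
J =
  [2, 1]
  [0, 2]
(up to reordering of blocks).

Per-block formulas:
  For a 2×2 Jordan block J_2(2): exp(t · J_2(2)) = e^(2t)·(I + t·N), where N is the 2×2 nilpotent shift.

After assembling e^{tJ} and conjugating by P, we get:

e^{tA} =
  [exp(2*t), 0]
  [-t*exp(2*t), exp(2*t)]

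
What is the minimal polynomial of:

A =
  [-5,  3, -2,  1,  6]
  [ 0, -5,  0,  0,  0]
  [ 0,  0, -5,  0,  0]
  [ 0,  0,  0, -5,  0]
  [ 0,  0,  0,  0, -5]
x^2 + 10*x + 25

The characteristic polynomial is χ_A(x) = (x + 5)^5, so the eigenvalues are known. The minimal polynomial is
  m_A(x) = Π_λ (x − λ)^{k_λ}
where k_λ is the size of the *largest* Jordan block for λ (equivalently, the smallest k with (A − λI)^k v = 0 for every generalised eigenvector v of λ).

  λ = -5: largest Jordan block has size 2, contributing (x + 5)^2

So m_A(x) = (x + 5)^2 = x^2 + 10*x + 25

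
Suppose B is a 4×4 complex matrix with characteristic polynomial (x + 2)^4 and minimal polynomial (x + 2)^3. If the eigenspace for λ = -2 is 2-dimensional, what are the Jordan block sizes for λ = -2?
Block sizes for λ = -2: [3, 1]

Step 1 — from the characteristic polynomial, algebraic multiplicity of λ = -2 is 4. From dim ker(B − (-2)·I) = 2, there are exactly 2 Jordan blocks for λ = -2.
Step 2 — from the minimal polynomial, the factor (x + 2)^3 tells us the largest block for λ = -2 has size 3.
Step 3 — with total size 4, 2 blocks, and largest block 3, the block sizes (in nonincreasing order) are [3, 1].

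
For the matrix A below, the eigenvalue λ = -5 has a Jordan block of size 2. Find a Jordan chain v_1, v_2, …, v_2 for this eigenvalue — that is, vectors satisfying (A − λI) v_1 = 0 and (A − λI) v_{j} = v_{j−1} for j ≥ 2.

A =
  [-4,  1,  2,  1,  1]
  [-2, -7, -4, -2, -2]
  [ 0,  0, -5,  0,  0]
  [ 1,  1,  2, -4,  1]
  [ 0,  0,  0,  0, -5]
A Jordan chain for λ = -5 of length 2:
v_1 = (1, -2, 0, 1, 0)ᵀ
v_2 = (1, 0, 0, 0, 0)ᵀ

Let N = A − (-5)·I. We want v_2 with N^2 v_2 = 0 but N^1 v_2 ≠ 0; then v_{j-1} := N · v_j for j = 2, …, 2.

Pick v_2 = (1, 0, 0, 0, 0)ᵀ.
Then v_1 = N · v_2 = (1, -2, 0, 1, 0)ᵀ.

Sanity check: (A − (-5)·I) v_1 = (0, 0, 0, 0, 0)ᵀ = 0. ✓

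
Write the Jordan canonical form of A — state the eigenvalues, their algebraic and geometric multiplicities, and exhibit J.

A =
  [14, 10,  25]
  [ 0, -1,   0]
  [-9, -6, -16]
J_2(-1) ⊕ J_1(-1)

The characteristic polynomial is
  det(x·I − A) = x^3 + 3*x^2 + 3*x + 1 = (x + 1)^3

Eigenvalues and multiplicities (the geometric multiplicity of λ is n − rank(A − λI), which equals the number of Jordan blocks for λ):
  λ = -1: algebraic multiplicity = 3, geometric multiplicity = 2

Determining the block sizes for each eigenvalue:
  λ = -1: 2 blocks summing to 3 forces exactly one block of size 2 and the rest size 1 → block sizes [2, 1]

Assembling the blocks gives a Jordan form
J =
  [-1,  1,  0]
  [ 0, -1,  0]
  [ 0,  0, -1]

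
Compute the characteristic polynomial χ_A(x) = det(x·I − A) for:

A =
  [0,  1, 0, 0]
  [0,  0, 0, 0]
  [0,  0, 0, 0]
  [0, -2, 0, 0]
x^4

Expanding det(x·I − A) (e.g. by cofactor expansion or by noting that A is similar to its Jordan form J, which has the same characteristic polynomial as A) gives
  χ_A(x) = x^4
which factors as x^4. The eigenvalues (with algebraic multiplicities) are λ = 0 with multiplicity 4.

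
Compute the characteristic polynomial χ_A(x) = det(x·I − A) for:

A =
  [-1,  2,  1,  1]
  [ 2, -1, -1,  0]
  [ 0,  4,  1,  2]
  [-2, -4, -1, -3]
x^4 + 4*x^3 + 6*x^2 + 4*x + 1

Expanding det(x·I − A) (e.g. by cofactor expansion or by noting that A is similar to its Jordan form J, which has the same characteristic polynomial as A) gives
  χ_A(x) = x^4 + 4*x^3 + 6*x^2 + 4*x + 1
which factors as (x + 1)^4. The eigenvalues (with algebraic multiplicities) are λ = -1 with multiplicity 4.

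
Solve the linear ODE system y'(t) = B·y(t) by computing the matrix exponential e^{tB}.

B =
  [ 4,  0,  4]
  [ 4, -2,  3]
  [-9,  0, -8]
e^{tB} =
  [6*t*exp(-2*t) + exp(-2*t), 0, 4*t*exp(-2*t)]
  [-3*t^2*exp(-2*t)/2 + 4*t*exp(-2*t), exp(-2*t), -t^2*exp(-2*t) + 3*t*exp(-2*t)]
  [-9*t*exp(-2*t), 0, -6*t*exp(-2*t) + exp(-2*t)]

Strategy: write B = P · J · P⁻¹ where J is a Jordan canonical form, so e^{tB} = P · e^{tJ} · P⁻¹, and e^{tJ} can be computed block-by-block.

B has Jordan form
J =
  [-2,  1,  0]
  [ 0, -2,  1]
  [ 0,  0, -2]
(up to reordering of blocks).

Per-block formulas:
  For a 3×3 Jordan block J_3(-2): exp(t · J_3(-2)) = e^(-2t)·(I + t·N + (t^2/2)·N^2), where N is the 3×3 nilpotent shift.

After assembling e^{tJ} and conjugating by P, we get:

e^{tB} =
  [6*t*exp(-2*t) + exp(-2*t), 0, 4*t*exp(-2*t)]
  [-3*t^2*exp(-2*t)/2 + 4*t*exp(-2*t), exp(-2*t), -t^2*exp(-2*t) + 3*t*exp(-2*t)]
  [-9*t*exp(-2*t), 0, -6*t*exp(-2*t) + exp(-2*t)]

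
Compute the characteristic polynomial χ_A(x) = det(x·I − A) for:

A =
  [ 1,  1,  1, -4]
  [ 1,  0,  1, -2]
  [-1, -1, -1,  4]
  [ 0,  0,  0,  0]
x^4

Expanding det(x·I − A) (e.g. by cofactor expansion or by noting that A is similar to its Jordan form J, which has the same characteristic polynomial as A) gives
  χ_A(x) = x^4
which factors as x^4. The eigenvalues (with algebraic multiplicities) are λ = 0 with multiplicity 4.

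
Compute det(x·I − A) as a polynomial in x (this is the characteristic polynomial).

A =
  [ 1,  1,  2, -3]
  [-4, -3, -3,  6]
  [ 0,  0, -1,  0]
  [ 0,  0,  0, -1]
x^4 + 4*x^3 + 6*x^2 + 4*x + 1

Expanding det(x·I − A) (e.g. by cofactor expansion or by noting that A is similar to its Jordan form J, which has the same characteristic polynomial as A) gives
  χ_A(x) = x^4 + 4*x^3 + 6*x^2 + 4*x + 1
which factors as (x + 1)^4. The eigenvalues (with algebraic multiplicities) are λ = -1 with multiplicity 4.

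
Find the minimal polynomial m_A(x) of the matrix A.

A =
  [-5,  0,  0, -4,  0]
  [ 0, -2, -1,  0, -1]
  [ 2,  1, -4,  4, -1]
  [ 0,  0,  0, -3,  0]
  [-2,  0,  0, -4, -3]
x^3 + 11*x^2 + 39*x + 45

The characteristic polynomial is χ_A(x) = (x + 3)^4*(x + 5), so the eigenvalues are known. The minimal polynomial is
  m_A(x) = Π_λ (x − λ)^{k_λ}
where k_λ is the size of the *largest* Jordan block for λ (equivalently, the smallest k with (A − λI)^k v = 0 for every generalised eigenvector v of λ).

  λ = -5: largest Jordan block has size 1, contributing (x + 5)
  λ = -3: largest Jordan block has size 2, contributing (x + 3)^2

So m_A(x) = (x + 3)^2*(x + 5) = x^3 + 11*x^2 + 39*x + 45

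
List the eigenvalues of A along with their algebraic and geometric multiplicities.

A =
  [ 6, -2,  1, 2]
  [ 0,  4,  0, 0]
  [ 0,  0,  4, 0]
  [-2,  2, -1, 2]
λ = 4: alg = 4, geom = 3

Step 1 — factor the characteristic polynomial to read off the algebraic multiplicities:
  χ_A(x) = (x - 4)^4

Step 2 — compute geometric multiplicities via the rank-nullity identity g(λ) = n − rank(A − λI):
  rank(A − (4)·I) = 1, so dim ker(A − (4)·I) = n − 1 = 3

Summary:
  λ = 4: algebraic multiplicity = 4, geometric multiplicity = 3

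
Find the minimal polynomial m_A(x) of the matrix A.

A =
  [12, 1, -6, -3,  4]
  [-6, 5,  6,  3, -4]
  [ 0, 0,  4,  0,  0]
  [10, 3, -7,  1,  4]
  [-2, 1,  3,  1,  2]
x^4 - 18*x^3 + 120*x^2 - 352*x + 384

The characteristic polynomial is χ_A(x) = (x - 6)^2*(x - 4)^3, so the eigenvalues are known. The minimal polynomial is
  m_A(x) = Π_λ (x − λ)^{k_λ}
where k_λ is the size of the *largest* Jordan block for λ (equivalently, the smallest k with (A − λI)^k v = 0 for every generalised eigenvector v of λ).

  λ = 4: largest Jordan block has size 3, contributing (x − 4)^3
  λ = 6: largest Jordan block has size 1, contributing (x − 6)

So m_A(x) = (x - 6)*(x - 4)^3 = x^4 - 18*x^3 + 120*x^2 - 352*x + 384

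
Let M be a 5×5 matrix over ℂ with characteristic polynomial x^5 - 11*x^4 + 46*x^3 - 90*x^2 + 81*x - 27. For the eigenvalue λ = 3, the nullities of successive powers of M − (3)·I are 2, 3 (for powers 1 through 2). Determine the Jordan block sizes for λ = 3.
Block sizes for λ = 3: [2, 1]

From the dimensions of kernels of powers, the number of Jordan blocks of size at least j is d_j − d_{j−1} where d_j = dim ker(N^j) (with d_0 = 0). Computing the differences gives [2, 1].
The number of blocks of size exactly k is (#blocks of size ≥ k) − (#blocks of size ≥ k + 1), so the partition is: 1 block(s) of size 1, 1 block(s) of size 2.
In nonincreasing order the block sizes are [2, 1].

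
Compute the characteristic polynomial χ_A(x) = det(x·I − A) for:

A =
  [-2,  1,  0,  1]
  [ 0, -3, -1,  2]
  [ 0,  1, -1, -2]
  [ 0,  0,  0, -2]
x^4 + 8*x^3 + 24*x^2 + 32*x + 16

Expanding det(x·I − A) (e.g. by cofactor expansion or by noting that A is similar to its Jordan form J, which has the same characteristic polynomial as A) gives
  χ_A(x) = x^4 + 8*x^3 + 24*x^2 + 32*x + 16
which factors as (x + 2)^4. The eigenvalues (with algebraic multiplicities) are λ = -2 with multiplicity 4.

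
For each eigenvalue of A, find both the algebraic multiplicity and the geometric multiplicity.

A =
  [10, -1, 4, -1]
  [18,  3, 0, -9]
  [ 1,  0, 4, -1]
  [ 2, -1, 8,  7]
λ = 6: alg = 4, geom = 2

Step 1 — factor the characteristic polynomial to read off the algebraic multiplicities:
  χ_A(x) = (x - 6)^4

Step 2 — compute geometric multiplicities via the rank-nullity identity g(λ) = n − rank(A − λI):
  rank(A − (6)·I) = 2, so dim ker(A − (6)·I) = n − 2 = 2

Summary:
  λ = 6: algebraic multiplicity = 4, geometric multiplicity = 2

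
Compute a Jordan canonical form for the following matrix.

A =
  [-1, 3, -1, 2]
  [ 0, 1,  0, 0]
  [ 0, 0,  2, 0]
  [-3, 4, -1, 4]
J_2(1) ⊕ J_1(2) ⊕ J_1(2)

The characteristic polynomial is
  det(x·I − A) = x^4 - 6*x^3 + 13*x^2 - 12*x + 4 = (x - 2)^2*(x - 1)^2

Eigenvalues and multiplicities (the geometric multiplicity of λ is n − rank(A − λI), which equals the number of Jordan blocks for λ):
  λ = 1: algebraic multiplicity = 2, geometric multiplicity = 1
  λ = 2: algebraic multiplicity = 2, geometric multiplicity = 2

Determining the block sizes for each eigenvalue:
  λ = 1: one block (gm = 1), so the single block has size am = 2 → block sizes [2]
  λ = 2: gm = am = 2, so every block has size 1 → block sizes [1, 1]

Assembling the blocks gives a Jordan form
J =
  [1, 1, 0, 0]
  [0, 1, 0, 0]
  [0, 0, 2, 0]
  [0, 0, 0, 2]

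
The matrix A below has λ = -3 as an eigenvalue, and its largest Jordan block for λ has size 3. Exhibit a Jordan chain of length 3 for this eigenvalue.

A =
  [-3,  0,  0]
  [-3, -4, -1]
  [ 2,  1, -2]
A Jordan chain for λ = -3 of length 3:
v_1 = (0, 1, -1)ᵀ
v_2 = (0, -3, 2)ᵀ
v_3 = (1, 0, 0)ᵀ

Let N = A − (-3)·I. We want v_3 with N^3 v_3 = 0 but N^2 v_3 ≠ 0; then v_{j-1} := N · v_j for j = 3, …, 2.

Pick v_3 = (1, 0, 0)ᵀ.
Then v_2 = N · v_3 = (0, -3, 2)ᵀ.
Then v_1 = N · v_2 = (0, 1, -1)ᵀ.

Sanity check: (A − (-3)·I) v_1 = (0, 0, 0)ᵀ = 0. ✓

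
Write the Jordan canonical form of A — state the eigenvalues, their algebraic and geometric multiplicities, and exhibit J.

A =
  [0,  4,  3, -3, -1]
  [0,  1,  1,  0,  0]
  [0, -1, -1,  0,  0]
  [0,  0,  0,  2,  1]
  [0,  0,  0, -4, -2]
J_3(0) ⊕ J_2(0)

The characteristic polynomial is
  det(x·I − A) = x^5

Eigenvalues and multiplicities (the geometric multiplicity of λ is n − rank(A − λI), which equals the number of Jordan blocks for λ):
  λ = 0: algebraic multiplicity = 5, geometric multiplicity = 2

Determining the block sizes for each eigenvalue:
  λ = 0: with am = 5 and gm = 2, the partition is not yet determined (e.g. several partitions of 5 into 2 parts exist). Let N = A − (0)·I. Computing rank(N^1) = 3, rank(N^2) = 1, rank(N^3) = 0; the number of blocks of size ≥ j is rank(N^{j−1}) − rank(N^j), giving [2, 2, 1]. So we have 1 block(s) of size 3, 1 block(s) of size 2 → block sizes [3, 2]

Assembling the blocks gives a Jordan form
J =
  [0, 1, 0, 0, 0]
  [0, 0, 1, 0, 0]
  [0, 0, 0, 0, 0]
  [0, 0, 0, 0, 1]
  [0, 0, 0, 0, 0]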